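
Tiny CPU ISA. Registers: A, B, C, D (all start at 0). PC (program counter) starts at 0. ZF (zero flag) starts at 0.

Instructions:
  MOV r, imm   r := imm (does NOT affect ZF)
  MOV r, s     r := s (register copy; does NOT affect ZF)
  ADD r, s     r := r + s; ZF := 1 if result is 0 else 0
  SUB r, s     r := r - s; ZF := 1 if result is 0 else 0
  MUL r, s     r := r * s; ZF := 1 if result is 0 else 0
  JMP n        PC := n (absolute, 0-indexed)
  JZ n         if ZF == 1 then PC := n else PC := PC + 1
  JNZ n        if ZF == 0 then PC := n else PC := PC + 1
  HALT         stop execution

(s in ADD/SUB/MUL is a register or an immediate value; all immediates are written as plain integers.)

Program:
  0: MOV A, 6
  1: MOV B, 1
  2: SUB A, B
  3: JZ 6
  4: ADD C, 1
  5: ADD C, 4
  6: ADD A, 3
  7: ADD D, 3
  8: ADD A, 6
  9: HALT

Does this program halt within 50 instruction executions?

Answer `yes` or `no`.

Answer: yes

Derivation:
Step 1: PC=0 exec 'MOV A, 6'. After: A=6 B=0 C=0 D=0 ZF=0 PC=1
Step 2: PC=1 exec 'MOV B, 1'. After: A=6 B=1 C=0 D=0 ZF=0 PC=2
Step 3: PC=2 exec 'SUB A, B'. After: A=5 B=1 C=0 D=0 ZF=0 PC=3
Step 4: PC=3 exec 'JZ 6'. After: A=5 B=1 C=0 D=0 ZF=0 PC=4
Step 5: PC=4 exec 'ADD C, 1'. After: A=5 B=1 C=1 D=0 ZF=0 PC=5
Step 6: PC=5 exec 'ADD C, 4'. After: A=5 B=1 C=5 D=0 ZF=0 PC=6
Step 7: PC=6 exec 'ADD A, 3'. After: A=8 B=1 C=5 D=0 ZF=0 PC=7
Step 8: PC=7 exec 'ADD D, 3'. After: A=8 B=1 C=5 D=3 ZF=0 PC=8
Step 9: PC=8 exec 'ADD A, 6'. After: A=14 B=1 C=5 D=3 ZF=0 PC=9
Step 10: PC=9 exec 'HALT'. After: A=14 B=1 C=5 D=3 ZF=0 PC=9 HALTED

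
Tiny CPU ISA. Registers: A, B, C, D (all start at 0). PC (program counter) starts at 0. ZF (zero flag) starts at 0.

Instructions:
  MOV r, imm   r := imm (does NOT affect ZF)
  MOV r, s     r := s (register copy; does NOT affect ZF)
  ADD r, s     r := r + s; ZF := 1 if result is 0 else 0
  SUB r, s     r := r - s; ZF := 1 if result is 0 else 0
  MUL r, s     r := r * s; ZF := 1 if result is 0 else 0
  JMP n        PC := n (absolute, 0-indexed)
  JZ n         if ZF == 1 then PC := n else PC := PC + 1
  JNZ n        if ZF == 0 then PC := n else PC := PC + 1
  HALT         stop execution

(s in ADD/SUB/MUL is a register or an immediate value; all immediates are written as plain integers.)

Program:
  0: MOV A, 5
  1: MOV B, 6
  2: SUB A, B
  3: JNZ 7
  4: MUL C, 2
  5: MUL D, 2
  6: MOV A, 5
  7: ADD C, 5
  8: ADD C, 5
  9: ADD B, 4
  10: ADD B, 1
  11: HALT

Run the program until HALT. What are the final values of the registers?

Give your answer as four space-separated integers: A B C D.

Step 1: PC=0 exec 'MOV A, 5'. After: A=5 B=0 C=0 D=0 ZF=0 PC=1
Step 2: PC=1 exec 'MOV B, 6'. After: A=5 B=6 C=0 D=0 ZF=0 PC=2
Step 3: PC=2 exec 'SUB A, B'. After: A=-1 B=6 C=0 D=0 ZF=0 PC=3
Step 4: PC=3 exec 'JNZ 7'. After: A=-1 B=6 C=0 D=0 ZF=0 PC=7
Step 5: PC=7 exec 'ADD C, 5'. After: A=-1 B=6 C=5 D=0 ZF=0 PC=8
Step 6: PC=8 exec 'ADD C, 5'. After: A=-1 B=6 C=10 D=0 ZF=0 PC=9
Step 7: PC=9 exec 'ADD B, 4'. After: A=-1 B=10 C=10 D=0 ZF=0 PC=10
Step 8: PC=10 exec 'ADD B, 1'. After: A=-1 B=11 C=10 D=0 ZF=0 PC=11
Step 9: PC=11 exec 'HALT'. After: A=-1 B=11 C=10 D=0 ZF=0 PC=11 HALTED

Answer: -1 11 10 0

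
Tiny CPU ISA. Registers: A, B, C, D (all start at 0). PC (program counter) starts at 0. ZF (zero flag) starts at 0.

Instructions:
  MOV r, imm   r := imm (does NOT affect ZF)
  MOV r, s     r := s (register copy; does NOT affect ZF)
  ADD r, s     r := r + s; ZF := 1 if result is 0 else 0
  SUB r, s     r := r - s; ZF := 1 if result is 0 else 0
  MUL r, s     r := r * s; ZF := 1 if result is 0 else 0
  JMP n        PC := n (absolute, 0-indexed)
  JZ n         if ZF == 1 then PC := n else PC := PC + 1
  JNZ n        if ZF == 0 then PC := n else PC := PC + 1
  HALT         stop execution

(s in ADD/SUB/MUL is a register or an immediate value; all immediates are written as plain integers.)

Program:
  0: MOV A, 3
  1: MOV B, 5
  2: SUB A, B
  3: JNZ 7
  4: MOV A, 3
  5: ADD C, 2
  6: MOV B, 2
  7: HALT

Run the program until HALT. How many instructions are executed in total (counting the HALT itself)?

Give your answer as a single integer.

Step 1: PC=0 exec 'MOV A, 3'. After: A=3 B=0 C=0 D=0 ZF=0 PC=1
Step 2: PC=1 exec 'MOV B, 5'. After: A=3 B=5 C=0 D=0 ZF=0 PC=2
Step 3: PC=2 exec 'SUB A, B'. After: A=-2 B=5 C=0 D=0 ZF=0 PC=3
Step 4: PC=3 exec 'JNZ 7'. After: A=-2 B=5 C=0 D=0 ZF=0 PC=7
Step 5: PC=7 exec 'HALT'. After: A=-2 B=5 C=0 D=0 ZF=0 PC=7 HALTED
Total instructions executed: 5

Answer: 5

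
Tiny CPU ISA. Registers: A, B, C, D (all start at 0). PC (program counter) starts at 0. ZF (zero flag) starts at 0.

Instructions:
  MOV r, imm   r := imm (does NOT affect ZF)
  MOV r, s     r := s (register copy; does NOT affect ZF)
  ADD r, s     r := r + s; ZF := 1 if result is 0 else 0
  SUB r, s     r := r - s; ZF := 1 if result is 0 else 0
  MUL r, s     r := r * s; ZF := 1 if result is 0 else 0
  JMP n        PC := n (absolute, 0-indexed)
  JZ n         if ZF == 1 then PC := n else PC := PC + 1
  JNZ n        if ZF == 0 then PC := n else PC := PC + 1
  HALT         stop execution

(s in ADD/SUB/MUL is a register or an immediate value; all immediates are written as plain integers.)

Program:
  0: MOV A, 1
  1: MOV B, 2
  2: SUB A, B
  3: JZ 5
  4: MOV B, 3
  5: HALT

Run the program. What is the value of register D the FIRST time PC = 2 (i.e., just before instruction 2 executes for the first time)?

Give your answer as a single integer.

Step 1: PC=0 exec 'MOV A, 1'. After: A=1 B=0 C=0 D=0 ZF=0 PC=1
Step 2: PC=1 exec 'MOV B, 2'. After: A=1 B=2 C=0 D=0 ZF=0 PC=2
First time PC=2: D=0

0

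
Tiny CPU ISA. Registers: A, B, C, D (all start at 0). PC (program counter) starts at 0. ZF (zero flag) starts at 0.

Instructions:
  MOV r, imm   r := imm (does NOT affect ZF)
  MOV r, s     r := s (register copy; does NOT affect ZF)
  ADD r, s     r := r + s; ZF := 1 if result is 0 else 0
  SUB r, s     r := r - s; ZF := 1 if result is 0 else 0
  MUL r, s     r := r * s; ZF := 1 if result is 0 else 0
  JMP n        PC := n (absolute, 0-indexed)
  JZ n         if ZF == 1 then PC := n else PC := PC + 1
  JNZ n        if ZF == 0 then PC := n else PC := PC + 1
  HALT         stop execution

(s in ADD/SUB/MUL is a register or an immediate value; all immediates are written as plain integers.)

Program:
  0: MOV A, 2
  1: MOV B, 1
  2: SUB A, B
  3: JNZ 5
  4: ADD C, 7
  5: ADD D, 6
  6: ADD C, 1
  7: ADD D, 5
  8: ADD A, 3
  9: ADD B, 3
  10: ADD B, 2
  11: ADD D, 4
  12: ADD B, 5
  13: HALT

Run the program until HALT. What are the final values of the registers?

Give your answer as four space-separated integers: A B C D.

Answer: 4 11 1 15

Derivation:
Step 1: PC=0 exec 'MOV A, 2'. After: A=2 B=0 C=0 D=0 ZF=0 PC=1
Step 2: PC=1 exec 'MOV B, 1'. After: A=2 B=1 C=0 D=0 ZF=0 PC=2
Step 3: PC=2 exec 'SUB A, B'. After: A=1 B=1 C=0 D=0 ZF=0 PC=3
Step 4: PC=3 exec 'JNZ 5'. After: A=1 B=1 C=0 D=0 ZF=0 PC=5
Step 5: PC=5 exec 'ADD D, 6'. After: A=1 B=1 C=0 D=6 ZF=0 PC=6
Step 6: PC=6 exec 'ADD C, 1'. After: A=1 B=1 C=1 D=6 ZF=0 PC=7
Step 7: PC=7 exec 'ADD D, 5'. After: A=1 B=1 C=1 D=11 ZF=0 PC=8
Step 8: PC=8 exec 'ADD A, 3'. After: A=4 B=1 C=1 D=11 ZF=0 PC=9
Step 9: PC=9 exec 'ADD B, 3'. After: A=4 B=4 C=1 D=11 ZF=0 PC=10
Step 10: PC=10 exec 'ADD B, 2'. After: A=4 B=6 C=1 D=11 ZF=0 PC=11
Step 11: PC=11 exec 'ADD D, 4'. After: A=4 B=6 C=1 D=15 ZF=0 PC=12
Step 12: PC=12 exec 'ADD B, 5'. After: A=4 B=11 C=1 D=15 ZF=0 PC=13
Step 13: PC=13 exec 'HALT'. After: A=4 B=11 C=1 D=15 ZF=0 PC=13 HALTED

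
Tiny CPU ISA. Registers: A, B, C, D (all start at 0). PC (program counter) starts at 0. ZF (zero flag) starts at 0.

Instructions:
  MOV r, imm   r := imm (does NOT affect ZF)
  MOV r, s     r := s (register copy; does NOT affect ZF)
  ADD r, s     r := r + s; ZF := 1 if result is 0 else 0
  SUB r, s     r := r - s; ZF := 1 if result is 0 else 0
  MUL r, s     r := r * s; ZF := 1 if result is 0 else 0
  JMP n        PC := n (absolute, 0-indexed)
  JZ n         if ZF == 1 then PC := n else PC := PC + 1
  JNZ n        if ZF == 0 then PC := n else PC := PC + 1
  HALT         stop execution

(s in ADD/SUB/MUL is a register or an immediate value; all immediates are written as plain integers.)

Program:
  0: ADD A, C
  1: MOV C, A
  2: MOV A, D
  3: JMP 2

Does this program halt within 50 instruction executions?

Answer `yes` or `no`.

Answer: no

Derivation:
Step 1: PC=0 exec 'ADD A, C'. After: A=0 B=0 C=0 D=0 ZF=1 PC=1
Step 2: PC=1 exec 'MOV C, A'. After: A=0 B=0 C=0 D=0 ZF=1 PC=2
Step 3: PC=2 exec 'MOV A, D'. After: A=0 B=0 C=0 D=0 ZF=1 PC=3
Step 4: PC=3 exec 'JMP 2'. After: A=0 B=0 C=0 D=0 ZF=1 PC=2
State after step 4 equals state after step 2: the program is in a cycle of length 2 and will never halt.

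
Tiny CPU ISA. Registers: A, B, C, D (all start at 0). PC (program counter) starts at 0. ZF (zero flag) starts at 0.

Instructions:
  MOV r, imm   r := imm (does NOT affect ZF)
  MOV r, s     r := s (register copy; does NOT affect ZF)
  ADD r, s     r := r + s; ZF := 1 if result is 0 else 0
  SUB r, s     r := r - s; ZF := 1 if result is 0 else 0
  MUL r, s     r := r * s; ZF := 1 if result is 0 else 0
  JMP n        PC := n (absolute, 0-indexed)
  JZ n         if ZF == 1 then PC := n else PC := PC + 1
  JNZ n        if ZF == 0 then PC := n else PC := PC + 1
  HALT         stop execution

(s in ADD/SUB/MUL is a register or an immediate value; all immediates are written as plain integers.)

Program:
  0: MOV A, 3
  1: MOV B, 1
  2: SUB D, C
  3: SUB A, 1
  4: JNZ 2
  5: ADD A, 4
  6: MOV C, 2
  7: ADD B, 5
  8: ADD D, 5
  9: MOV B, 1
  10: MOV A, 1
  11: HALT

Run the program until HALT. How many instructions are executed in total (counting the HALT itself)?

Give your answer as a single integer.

Answer: 18

Derivation:
Step 1: PC=0 exec 'MOV A, 3'. After: A=3 B=0 C=0 D=0 ZF=0 PC=1
Step 2: PC=1 exec 'MOV B, 1'. After: A=3 B=1 C=0 D=0 ZF=0 PC=2
Step 3: PC=2 exec 'SUB D, C'. After: A=3 B=1 C=0 D=0 ZF=1 PC=3
Step 4: PC=3 exec 'SUB A, 1'. After: A=2 B=1 C=0 D=0 ZF=0 PC=4
Step 5: PC=4 exec 'JNZ 2'. After: A=2 B=1 C=0 D=0 ZF=0 PC=2
Step 6: PC=2 exec 'SUB D, C'. After: A=2 B=1 C=0 D=0 ZF=1 PC=3
Step 7: PC=3 exec 'SUB A, 1'. After: A=1 B=1 C=0 D=0 ZF=0 PC=4
Step 8: PC=4 exec 'JNZ 2'. After: A=1 B=1 C=0 D=0 ZF=0 PC=2
Step 9: PC=2 exec 'SUB D, C'. After: A=1 B=1 C=0 D=0 ZF=1 PC=3
Step 10: PC=3 exec 'SUB A, 1'. After: A=0 B=1 C=0 D=0 ZF=1 PC=4
Step 11: PC=4 exec 'JNZ 2'. After: A=0 B=1 C=0 D=0 ZF=1 PC=5
Step 12: PC=5 exec 'ADD A, 4'. After: A=4 B=1 C=0 D=0 ZF=0 PC=6
Step 13: PC=6 exec 'MOV C, 2'. After: A=4 B=1 C=2 D=0 ZF=0 PC=7
Step 14: PC=7 exec 'ADD B, 5'. After: A=4 B=6 C=2 D=0 ZF=0 PC=8
Step 15: PC=8 exec 'ADD D, 5'. After: A=4 B=6 C=2 D=5 ZF=0 PC=9
Step 16: PC=9 exec 'MOV B, 1'. After: A=4 B=1 C=2 D=5 ZF=0 PC=10
Step 17: PC=10 exec 'MOV A, 1'. After: A=1 B=1 C=2 D=5 ZF=0 PC=11
Step 18: PC=11 exec 'HALT'. After: A=1 B=1 C=2 D=5 ZF=0 PC=11 HALTED
Total instructions executed: 18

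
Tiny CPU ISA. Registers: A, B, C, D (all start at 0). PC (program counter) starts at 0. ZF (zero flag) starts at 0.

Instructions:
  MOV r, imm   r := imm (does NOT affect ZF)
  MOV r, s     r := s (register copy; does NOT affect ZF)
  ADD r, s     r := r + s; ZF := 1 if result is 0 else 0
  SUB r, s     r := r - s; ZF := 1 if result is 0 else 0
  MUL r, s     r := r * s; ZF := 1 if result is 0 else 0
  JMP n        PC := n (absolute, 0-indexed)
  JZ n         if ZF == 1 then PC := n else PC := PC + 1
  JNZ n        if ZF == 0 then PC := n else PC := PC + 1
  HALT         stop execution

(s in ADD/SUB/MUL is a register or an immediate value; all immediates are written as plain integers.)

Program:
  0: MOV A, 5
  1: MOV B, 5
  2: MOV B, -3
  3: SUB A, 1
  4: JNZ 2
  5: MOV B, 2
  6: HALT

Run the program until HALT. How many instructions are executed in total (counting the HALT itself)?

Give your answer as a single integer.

Answer: 19

Derivation:
Step 1: PC=0 exec 'MOV A, 5'. After: A=5 B=0 C=0 D=0 ZF=0 PC=1
Step 2: PC=1 exec 'MOV B, 5'. After: A=5 B=5 C=0 D=0 ZF=0 PC=2
Step 3: PC=2 exec 'MOV B, -3'. After: A=5 B=-3 C=0 D=0 ZF=0 PC=3
Step 4: PC=3 exec 'SUB A, 1'. After: A=4 B=-3 C=0 D=0 ZF=0 PC=4
Step 5: PC=4 exec 'JNZ 2'. After: A=4 B=-3 C=0 D=0 ZF=0 PC=2
Step 6: PC=2 exec 'MOV B, -3'. After: A=4 B=-3 C=0 D=0 ZF=0 PC=3
Step 7: PC=3 exec 'SUB A, 1'. After: A=3 B=-3 C=0 D=0 ZF=0 PC=4
Step 8: PC=4 exec 'JNZ 2'. After: A=3 B=-3 C=0 D=0 ZF=0 PC=2
Step 9: PC=2 exec 'MOV B, -3'. After: A=3 B=-3 C=0 D=0 ZF=0 PC=3
Step 10: PC=3 exec 'SUB A, 1'. After: A=2 B=-3 C=0 D=0 ZF=0 PC=4
Step 11: PC=4 exec 'JNZ 2'. After: A=2 B=-3 C=0 D=0 ZF=0 PC=2
Step 12: PC=2 exec 'MOV B, -3'. After: A=2 B=-3 C=0 D=0 ZF=0 PC=3
Step 13: PC=3 exec 'SUB A, 1'. After: A=1 B=-3 C=0 D=0 ZF=0 PC=4
Step 14: PC=4 exec 'JNZ 2'. After: A=1 B=-3 C=0 D=0 ZF=0 PC=2
Step 15: PC=2 exec 'MOV B, -3'. After: A=1 B=-3 C=0 D=0 ZF=0 PC=3
Step 16: PC=3 exec 'SUB A, 1'. After: A=0 B=-3 C=0 D=0 ZF=1 PC=4
Step 17: PC=4 exec 'JNZ 2'. After: A=0 B=-3 C=0 D=0 ZF=1 PC=5
Step 18: PC=5 exec 'MOV B, 2'. After: A=0 B=2 C=0 D=0 ZF=1 PC=6
Step 19: PC=6 exec 'HALT'. After: A=0 B=2 C=0 D=0 ZF=1 PC=6 HALTED
Total instructions executed: 19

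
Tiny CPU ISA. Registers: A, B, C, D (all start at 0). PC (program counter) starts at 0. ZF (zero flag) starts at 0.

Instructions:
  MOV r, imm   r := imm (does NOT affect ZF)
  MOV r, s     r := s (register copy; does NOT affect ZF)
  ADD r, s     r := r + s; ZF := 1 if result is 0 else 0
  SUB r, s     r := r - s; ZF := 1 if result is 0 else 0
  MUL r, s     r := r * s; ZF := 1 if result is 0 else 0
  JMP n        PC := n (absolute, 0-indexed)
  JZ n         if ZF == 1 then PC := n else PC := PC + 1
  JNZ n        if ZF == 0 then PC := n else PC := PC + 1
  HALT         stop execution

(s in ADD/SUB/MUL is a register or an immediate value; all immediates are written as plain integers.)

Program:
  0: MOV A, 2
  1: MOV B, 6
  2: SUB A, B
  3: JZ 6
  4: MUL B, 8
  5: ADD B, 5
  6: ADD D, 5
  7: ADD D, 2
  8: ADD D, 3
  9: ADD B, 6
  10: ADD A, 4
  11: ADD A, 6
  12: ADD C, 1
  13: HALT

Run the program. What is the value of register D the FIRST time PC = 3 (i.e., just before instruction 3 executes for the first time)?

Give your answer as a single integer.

Step 1: PC=0 exec 'MOV A, 2'. After: A=2 B=0 C=0 D=0 ZF=0 PC=1
Step 2: PC=1 exec 'MOV B, 6'. After: A=2 B=6 C=0 D=0 ZF=0 PC=2
Step 3: PC=2 exec 'SUB A, B'. After: A=-4 B=6 C=0 D=0 ZF=0 PC=3
First time PC=3: D=0

0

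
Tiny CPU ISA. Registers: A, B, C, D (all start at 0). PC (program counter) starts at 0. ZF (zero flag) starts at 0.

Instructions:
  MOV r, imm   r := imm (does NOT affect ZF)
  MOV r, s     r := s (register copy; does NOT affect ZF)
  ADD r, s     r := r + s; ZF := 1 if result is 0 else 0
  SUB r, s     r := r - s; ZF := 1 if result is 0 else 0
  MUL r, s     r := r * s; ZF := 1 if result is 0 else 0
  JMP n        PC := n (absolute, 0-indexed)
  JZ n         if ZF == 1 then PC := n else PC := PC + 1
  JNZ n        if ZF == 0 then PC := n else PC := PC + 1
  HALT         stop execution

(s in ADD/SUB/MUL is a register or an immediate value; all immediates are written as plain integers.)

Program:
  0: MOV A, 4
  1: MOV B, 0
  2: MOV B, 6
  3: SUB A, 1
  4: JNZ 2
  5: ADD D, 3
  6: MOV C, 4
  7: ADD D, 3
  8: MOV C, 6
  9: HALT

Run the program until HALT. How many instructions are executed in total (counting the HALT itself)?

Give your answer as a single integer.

Answer: 19

Derivation:
Step 1: PC=0 exec 'MOV A, 4'. After: A=4 B=0 C=0 D=0 ZF=0 PC=1
Step 2: PC=1 exec 'MOV B, 0'. After: A=4 B=0 C=0 D=0 ZF=0 PC=2
Step 3: PC=2 exec 'MOV B, 6'. After: A=4 B=6 C=0 D=0 ZF=0 PC=3
Step 4: PC=3 exec 'SUB A, 1'. After: A=3 B=6 C=0 D=0 ZF=0 PC=4
Step 5: PC=4 exec 'JNZ 2'. After: A=3 B=6 C=0 D=0 ZF=0 PC=2
Step 6: PC=2 exec 'MOV B, 6'. After: A=3 B=6 C=0 D=0 ZF=0 PC=3
Step 7: PC=3 exec 'SUB A, 1'. After: A=2 B=6 C=0 D=0 ZF=0 PC=4
Step 8: PC=4 exec 'JNZ 2'. After: A=2 B=6 C=0 D=0 ZF=0 PC=2
Step 9: PC=2 exec 'MOV B, 6'. After: A=2 B=6 C=0 D=0 ZF=0 PC=3
Step 10: PC=3 exec 'SUB A, 1'. After: A=1 B=6 C=0 D=0 ZF=0 PC=4
Step 11: PC=4 exec 'JNZ 2'. After: A=1 B=6 C=0 D=0 ZF=0 PC=2
Step 12: PC=2 exec 'MOV B, 6'. After: A=1 B=6 C=0 D=0 ZF=0 PC=3
Step 13: PC=3 exec 'SUB A, 1'. After: A=0 B=6 C=0 D=0 ZF=1 PC=4
Step 14: PC=4 exec 'JNZ 2'. After: A=0 B=6 C=0 D=0 ZF=1 PC=5
Step 15: PC=5 exec 'ADD D, 3'. After: A=0 B=6 C=0 D=3 ZF=0 PC=6
Step 16: PC=6 exec 'MOV C, 4'. After: A=0 B=6 C=4 D=3 ZF=0 PC=7
Step 17: PC=7 exec 'ADD D, 3'. After: A=0 B=6 C=4 D=6 ZF=0 PC=8
Step 18: PC=8 exec 'MOV C, 6'. After: A=0 B=6 C=6 D=6 ZF=0 PC=9
Step 19: PC=9 exec 'HALT'. After: A=0 B=6 C=6 D=6 ZF=0 PC=9 HALTED
Total instructions executed: 19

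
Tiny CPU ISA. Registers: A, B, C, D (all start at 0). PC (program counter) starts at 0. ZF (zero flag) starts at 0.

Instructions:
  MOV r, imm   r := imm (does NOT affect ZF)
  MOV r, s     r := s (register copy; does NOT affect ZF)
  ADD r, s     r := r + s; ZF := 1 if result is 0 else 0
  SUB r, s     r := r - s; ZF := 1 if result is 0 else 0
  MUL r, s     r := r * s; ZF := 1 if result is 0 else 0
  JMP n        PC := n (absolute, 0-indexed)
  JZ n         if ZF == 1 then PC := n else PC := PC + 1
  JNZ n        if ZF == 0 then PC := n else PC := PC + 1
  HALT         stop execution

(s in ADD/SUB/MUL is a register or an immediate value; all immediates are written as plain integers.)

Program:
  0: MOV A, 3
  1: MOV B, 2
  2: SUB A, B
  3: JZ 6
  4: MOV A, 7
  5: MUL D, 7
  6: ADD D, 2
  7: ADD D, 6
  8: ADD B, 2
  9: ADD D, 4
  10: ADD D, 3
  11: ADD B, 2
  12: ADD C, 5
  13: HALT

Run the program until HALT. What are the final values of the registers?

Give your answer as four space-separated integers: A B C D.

Answer: 7 6 5 15

Derivation:
Step 1: PC=0 exec 'MOV A, 3'. After: A=3 B=0 C=0 D=0 ZF=0 PC=1
Step 2: PC=1 exec 'MOV B, 2'. After: A=3 B=2 C=0 D=0 ZF=0 PC=2
Step 3: PC=2 exec 'SUB A, B'. After: A=1 B=2 C=0 D=0 ZF=0 PC=3
Step 4: PC=3 exec 'JZ 6'. After: A=1 B=2 C=0 D=0 ZF=0 PC=4
Step 5: PC=4 exec 'MOV A, 7'. After: A=7 B=2 C=0 D=0 ZF=0 PC=5
Step 6: PC=5 exec 'MUL D, 7'. After: A=7 B=2 C=0 D=0 ZF=1 PC=6
Step 7: PC=6 exec 'ADD D, 2'. After: A=7 B=2 C=0 D=2 ZF=0 PC=7
Step 8: PC=7 exec 'ADD D, 6'. After: A=7 B=2 C=0 D=8 ZF=0 PC=8
Step 9: PC=8 exec 'ADD B, 2'. After: A=7 B=4 C=0 D=8 ZF=0 PC=9
Step 10: PC=9 exec 'ADD D, 4'. After: A=7 B=4 C=0 D=12 ZF=0 PC=10
Step 11: PC=10 exec 'ADD D, 3'. After: A=7 B=4 C=0 D=15 ZF=0 PC=11
Step 12: PC=11 exec 'ADD B, 2'. After: A=7 B=6 C=0 D=15 ZF=0 PC=12
Step 13: PC=12 exec 'ADD C, 5'. After: A=7 B=6 C=5 D=15 ZF=0 PC=13
Step 14: PC=13 exec 'HALT'. After: A=7 B=6 C=5 D=15 ZF=0 PC=13 HALTED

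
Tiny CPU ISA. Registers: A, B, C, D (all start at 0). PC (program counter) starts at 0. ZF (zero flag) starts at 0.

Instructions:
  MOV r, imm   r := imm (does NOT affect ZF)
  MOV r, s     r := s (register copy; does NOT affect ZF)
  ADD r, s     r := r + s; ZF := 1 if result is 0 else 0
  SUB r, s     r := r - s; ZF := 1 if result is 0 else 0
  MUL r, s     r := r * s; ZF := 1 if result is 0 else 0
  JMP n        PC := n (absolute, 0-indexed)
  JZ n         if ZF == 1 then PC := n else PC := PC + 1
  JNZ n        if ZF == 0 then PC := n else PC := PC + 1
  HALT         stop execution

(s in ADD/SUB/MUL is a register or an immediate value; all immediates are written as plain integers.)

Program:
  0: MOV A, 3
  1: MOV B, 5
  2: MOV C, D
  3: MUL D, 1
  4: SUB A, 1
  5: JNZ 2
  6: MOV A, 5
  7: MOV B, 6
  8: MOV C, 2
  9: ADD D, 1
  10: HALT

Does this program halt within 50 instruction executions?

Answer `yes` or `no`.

Step 1: PC=0 exec 'MOV A, 3'. After: A=3 B=0 C=0 D=0 ZF=0 PC=1
Step 2: PC=1 exec 'MOV B, 5'. After: A=3 B=5 C=0 D=0 ZF=0 PC=2
Step 3: PC=2 exec 'MOV C, D'. After: A=3 B=5 C=0 D=0 ZF=0 PC=3
Step 4: PC=3 exec 'MUL D, 1'. After: A=3 B=5 C=0 D=0 ZF=1 PC=4
Step 5: PC=4 exec 'SUB A, 1'. After: A=2 B=5 C=0 D=0 ZF=0 PC=5
Step 6: PC=5 exec 'JNZ 2'. After: A=2 B=5 C=0 D=0 ZF=0 PC=2
Step 7: PC=2 exec 'MOV C, D'. After: A=2 B=5 C=0 D=0 ZF=0 PC=3
Step 8: PC=3 exec 'MUL D, 1'. After: A=2 B=5 C=0 D=0 ZF=1 PC=4
Step 9: PC=4 exec 'SUB A, 1'. After: A=1 B=5 C=0 D=0 ZF=0 PC=5
Step 10: PC=5 exec 'JNZ 2'. After: A=1 B=5 C=0 D=0 ZF=0 PC=2
Step 11: PC=2 exec 'MOV C, D'. After: A=1 B=5 C=0 D=0 ZF=0 PC=3
Step 12: PC=3 exec 'MUL D, 1'. After: A=1 B=5 C=0 D=0 ZF=1 PC=4
Step 13: PC=4 exec 'SUB A, 1'. After: A=0 B=5 C=0 D=0 ZF=1 PC=5
Step 14: PC=5 exec 'JNZ 2'. After: A=0 B=5 C=0 D=0 ZF=1 PC=6
Step 15: PC=6 exec 'MOV A, 5'. After: A=5 B=5 C=0 D=0 ZF=1 PC=7
Step 16: PC=7 exec 'MOV B, 6'. After: A=5 B=6 C=0 D=0 ZF=1 PC=8
Step 17: PC=8 exec 'MOV C, 2'. After: A=5 B=6 C=2 D=0 ZF=1 PC=9
Step 18: PC=9 exec 'ADD D, 1'. After: A=5 B=6 C=2 D=1 ZF=0 PC=10
Step 19: PC=10 exec 'HALT'. After: A=5 B=6 C=2 D=1 ZF=0 PC=10 HALTED

Answer: yes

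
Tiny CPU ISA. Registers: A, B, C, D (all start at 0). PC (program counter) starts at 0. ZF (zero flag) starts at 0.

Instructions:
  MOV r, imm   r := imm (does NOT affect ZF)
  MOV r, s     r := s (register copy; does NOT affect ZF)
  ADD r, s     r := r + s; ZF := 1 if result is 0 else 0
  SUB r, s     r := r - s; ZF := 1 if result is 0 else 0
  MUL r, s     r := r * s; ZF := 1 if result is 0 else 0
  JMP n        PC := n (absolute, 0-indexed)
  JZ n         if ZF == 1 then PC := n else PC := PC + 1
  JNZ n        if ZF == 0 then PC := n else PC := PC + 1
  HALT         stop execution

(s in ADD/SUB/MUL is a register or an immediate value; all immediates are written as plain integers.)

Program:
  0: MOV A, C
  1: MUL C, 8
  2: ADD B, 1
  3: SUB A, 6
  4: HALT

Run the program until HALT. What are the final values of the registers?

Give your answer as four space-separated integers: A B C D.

Step 1: PC=0 exec 'MOV A, C'. After: A=0 B=0 C=0 D=0 ZF=0 PC=1
Step 2: PC=1 exec 'MUL C, 8'. After: A=0 B=0 C=0 D=0 ZF=1 PC=2
Step 3: PC=2 exec 'ADD B, 1'. After: A=0 B=1 C=0 D=0 ZF=0 PC=3
Step 4: PC=3 exec 'SUB A, 6'. After: A=-6 B=1 C=0 D=0 ZF=0 PC=4
Step 5: PC=4 exec 'HALT'. After: A=-6 B=1 C=0 D=0 ZF=0 PC=4 HALTED

Answer: -6 1 0 0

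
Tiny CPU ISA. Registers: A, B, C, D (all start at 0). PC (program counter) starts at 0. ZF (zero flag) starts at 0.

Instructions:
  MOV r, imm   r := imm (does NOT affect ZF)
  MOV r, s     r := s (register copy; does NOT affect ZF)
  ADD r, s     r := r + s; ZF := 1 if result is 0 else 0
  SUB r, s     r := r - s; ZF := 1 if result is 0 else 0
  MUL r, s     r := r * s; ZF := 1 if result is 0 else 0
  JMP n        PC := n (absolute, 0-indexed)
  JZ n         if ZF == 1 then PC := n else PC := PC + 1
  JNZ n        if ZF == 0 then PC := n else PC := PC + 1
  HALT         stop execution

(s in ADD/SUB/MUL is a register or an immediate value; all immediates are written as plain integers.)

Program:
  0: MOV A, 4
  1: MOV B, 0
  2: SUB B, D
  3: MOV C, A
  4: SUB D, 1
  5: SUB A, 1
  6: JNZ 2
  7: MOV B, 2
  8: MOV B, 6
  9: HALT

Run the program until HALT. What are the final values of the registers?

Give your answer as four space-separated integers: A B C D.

Answer: 0 6 1 -4

Derivation:
Step 1: PC=0 exec 'MOV A, 4'. After: A=4 B=0 C=0 D=0 ZF=0 PC=1
Step 2: PC=1 exec 'MOV B, 0'. After: A=4 B=0 C=0 D=0 ZF=0 PC=2
Step 3: PC=2 exec 'SUB B, D'. After: A=4 B=0 C=0 D=0 ZF=1 PC=3
Step 4: PC=3 exec 'MOV C, A'. After: A=4 B=0 C=4 D=0 ZF=1 PC=4
Step 5: PC=4 exec 'SUB D, 1'. After: A=4 B=0 C=4 D=-1 ZF=0 PC=5
Step 6: PC=5 exec 'SUB A, 1'. After: A=3 B=0 C=4 D=-1 ZF=0 PC=6
Step 7: PC=6 exec 'JNZ 2'. After: A=3 B=0 C=4 D=-1 ZF=0 PC=2
Step 8: PC=2 exec 'SUB B, D'. After: A=3 B=1 C=4 D=-1 ZF=0 PC=3
Step 9: PC=3 exec 'MOV C, A'. After: A=3 B=1 C=3 D=-1 ZF=0 PC=4
Step 10: PC=4 exec 'SUB D, 1'. After: A=3 B=1 C=3 D=-2 ZF=0 PC=5
Step 11: PC=5 exec 'SUB A, 1'. After: A=2 B=1 C=3 D=-2 ZF=0 PC=6
Step 12: PC=6 exec 'JNZ 2'. After: A=2 B=1 C=3 D=-2 ZF=0 PC=2
Step 13: PC=2 exec 'SUB B, D'. After: A=2 B=3 C=3 D=-2 ZF=0 PC=3
Step 14: PC=3 exec 'MOV C, A'. After: A=2 B=3 C=2 D=-2 ZF=0 PC=4
Step 15: PC=4 exec 'SUB D, 1'. After: A=2 B=3 C=2 D=-3 ZF=0 PC=5
Step 16: PC=5 exec 'SUB A, 1'. After: A=1 B=3 C=2 D=-3 ZF=0 PC=6
Step 17: PC=6 exec 'JNZ 2'. After: A=1 B=3 C=2 D=-3 ZF=0 PC=2
Step 18: PC=2 exec 'SUB B, D'. After: A=1 B=6 C=2 D=-3 ZF=0 PC=3
Step 19: PC=3 exec 'MOV C, A'. After: A=1 B=6 C=1 D=-3 ZF=0 PC=4
Step 20: PC=4 exec 'SUB D, 1'. After: A=1 B=6 C=1 D=-4 ZF=0 PC=5
Step 21: PC=5 exec 'SUB A, 1'. After: A=0 B=6 C=1 D=-4 ZF=1 PC=6
Step 22: PC=6 exec 'JNZ 2'. After: A=0 B=6 C=1 D=-4 ZF=1 PC=7
Step 23: PC=7 exec 'MOV B, 2'. After: A=0 B=2 C=1 D=-4 ZF=1 PC=8
Step 24: PC=8 exec 'MOV B, 6'. After: A=0 B=6 C=1 D=-4 ZF=1 PC=9
Step 25: PC=9 exec 'HALT'. After: A=0 B=6 C=1 D=-4 ZF=1 PC=9 HALTED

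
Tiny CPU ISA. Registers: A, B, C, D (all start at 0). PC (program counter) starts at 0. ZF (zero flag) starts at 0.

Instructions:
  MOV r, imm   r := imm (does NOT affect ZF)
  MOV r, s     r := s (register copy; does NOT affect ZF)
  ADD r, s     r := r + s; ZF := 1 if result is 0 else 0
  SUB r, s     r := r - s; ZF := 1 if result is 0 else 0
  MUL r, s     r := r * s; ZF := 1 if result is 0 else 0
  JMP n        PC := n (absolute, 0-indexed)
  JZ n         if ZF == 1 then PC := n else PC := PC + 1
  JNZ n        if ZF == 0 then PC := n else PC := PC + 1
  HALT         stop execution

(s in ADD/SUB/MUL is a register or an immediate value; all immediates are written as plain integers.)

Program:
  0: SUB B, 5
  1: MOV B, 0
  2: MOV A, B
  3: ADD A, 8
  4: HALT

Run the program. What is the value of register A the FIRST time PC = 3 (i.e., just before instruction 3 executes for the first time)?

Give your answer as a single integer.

Step 1: PC=0 exec 'SUB B, 5'. After: A=0 B=-5 C=0 D=0 ZF=0 PC=1
Step 2: PC=1 exec 'MOV B, 0'. After: A=0 B=0 C=0 D=0 ZF=0 PC=2
Step 3: PC=2 exec 'MOV A, B'. After: A=0 B=0 C=0 D=0 ZF=0 PC=3
First time PC=3: A=0

0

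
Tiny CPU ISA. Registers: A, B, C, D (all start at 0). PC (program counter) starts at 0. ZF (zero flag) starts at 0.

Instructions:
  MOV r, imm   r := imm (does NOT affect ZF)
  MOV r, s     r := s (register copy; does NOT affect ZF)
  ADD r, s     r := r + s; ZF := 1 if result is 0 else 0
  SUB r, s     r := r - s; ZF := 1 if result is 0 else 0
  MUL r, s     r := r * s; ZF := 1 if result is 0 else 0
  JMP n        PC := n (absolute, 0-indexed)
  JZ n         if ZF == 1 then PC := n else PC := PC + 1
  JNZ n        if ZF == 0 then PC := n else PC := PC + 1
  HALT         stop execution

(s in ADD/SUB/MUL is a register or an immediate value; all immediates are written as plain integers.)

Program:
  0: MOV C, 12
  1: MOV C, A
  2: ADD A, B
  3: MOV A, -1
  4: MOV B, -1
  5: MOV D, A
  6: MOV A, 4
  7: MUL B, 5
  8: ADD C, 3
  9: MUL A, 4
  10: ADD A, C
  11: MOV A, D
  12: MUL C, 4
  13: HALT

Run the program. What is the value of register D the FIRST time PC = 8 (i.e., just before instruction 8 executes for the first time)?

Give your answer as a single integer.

Step 1: PC=0 exec 'MOV C, 12'. After: A=0 B=0 C=12 D=0 ZF=0 PC=1
Step 2: PC=1 exec 'MOV C, A'. After: A=0 B=0 C=0 D=0 ZF=0 PC=2
Step 3: PC=2 exec 'ADD A, B'. After: A=0 B=0 C=0 D=0 ZF=1 PC=3
Step 4: PC=3 exec 'MOV A, -1'. After: A=-1 B=0 C=0 D=0 ZF=1 PC=4
Step 5: PC=4 exec 'MOV B, -1'. After: A=-1 B=-1 C=0 D=0 ZF=1 PC=5
Step 6: PC=5 exec 'MOV D, A'. After: A=-1 B=-1 C=0 D=-1 ZF=1 PC=6
Step 7: PC=6 exec 'MOV A, 4'. After: A=4 B=-1 C=0 D=-1 ZF=1 PC=7
Step 8: PC=7 exec 'MUL B, 5'. After: A=4 B=-5 C=0 D=-1 ZF=0 PC=8
First time PC=8: D=-1

-1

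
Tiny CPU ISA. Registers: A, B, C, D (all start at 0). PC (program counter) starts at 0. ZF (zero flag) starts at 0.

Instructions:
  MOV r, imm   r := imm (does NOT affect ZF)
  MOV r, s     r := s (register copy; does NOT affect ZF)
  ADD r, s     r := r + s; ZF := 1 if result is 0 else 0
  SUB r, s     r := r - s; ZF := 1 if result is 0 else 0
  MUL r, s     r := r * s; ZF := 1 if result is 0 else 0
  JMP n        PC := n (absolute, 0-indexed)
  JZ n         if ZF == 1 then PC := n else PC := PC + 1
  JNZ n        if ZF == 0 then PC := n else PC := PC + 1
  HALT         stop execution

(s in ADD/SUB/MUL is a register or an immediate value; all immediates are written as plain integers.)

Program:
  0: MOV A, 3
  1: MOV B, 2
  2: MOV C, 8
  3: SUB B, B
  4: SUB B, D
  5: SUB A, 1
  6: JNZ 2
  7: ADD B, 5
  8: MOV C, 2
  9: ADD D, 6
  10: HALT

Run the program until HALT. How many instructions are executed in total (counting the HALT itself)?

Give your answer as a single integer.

Answer: 21

Derivation:
Step 1: PC=0 exec 'MOV A, 3'. After: A=3 B=0 C=0 D=0 ZF=0 PC=1
Step 2: PC=1 exec 'MOV B, 2'. After: A=3 B=2 C=0 D=0 ZF=0 PC=2
Step 3: PC=2 exec 'MOV C, 8'. After: A=3 B=2 C=8 D=0 ZF=0 PC=3
Step 4: PC=3 exec 'SUB B, B'. After: A=3 B=0 C=8 D=0 ZF=1 PC=4
Step 5: PC=4 exec 'SUB B, D'. After: A=3 B=0 C=8 D=0 ZF=1 PC=5
Step 6: PC=5 exec 'SUB A, 1'. After: A=2 B=0 C=8 D=0 ZF=0 PC=6
Step 7: PC=6 exec 'JNZ 2'. After: A=2 B=0 C=8 D=0 ZF=0 PC=2
Step 8: PC=2 exec 'MOV C, 8'. After: A=2 B=0 C=8 D=0 ZF=0 PC=3
Step 9: PC=3 exec 'SUB B, B'. After: A=2 B=0 C=8 D=0 ZF=1 PC=4
Step 10: PC=4 exec 'SUB B, D'. After: A=2 B=0 C=8 D=0 ZF=1 PC=5
Step 11: PC=5 exec 'SUB A, 1'. After: A=1 B=0 C=8 D=0 ZF=0 PC=6
Step 12: PC=6 exec 'JNZ 2'. After: A=1 B=0 C=8 D=0 ZF=0 PC=2
Step 13: PC=2 exec 'MOV C, 8'. After: A=1 B=0 C=8 D=0 ZF=0 PC=3
Step 14: PC=3 exec 'SUB B, B'. After: A=1 B=0 C=8 D=0 ZF=1 PC=4
Step 15: PC=4 exec 'SUB B, D'. After: A=1 B=0 C=8 D=0 ZF=1 PC=5
Step 16: PC=5 exec 'SUB A, 1'. After: A=0 B=0 C=8 D=0 ZF=1 PC=6
Step 17: PC=6 exec 'JNZ 2'. After: A=0 B=0 C=8 D=0 ZF=1 PC=7
Step 18: PC=7 exec 'ADD B, 5'. After: A=0 B=5 C=8 D=0 ZF=0 PC=8
Step 19: PC=8 exec 'MOV C, 2'. After: A=0 B=5 C=2 D=0 ZF=0 PC=9
Step 20: PC=9 exec 'ADD D, 6'. After: A=0 B=5 C=2 D=6 ZF=0 PC=10
Step 21: PC=10 exec 'HALT'. After: A=0 B=5 C=2 D=6 ZF=0 PC=10 HALTED
Total instructions executed: 21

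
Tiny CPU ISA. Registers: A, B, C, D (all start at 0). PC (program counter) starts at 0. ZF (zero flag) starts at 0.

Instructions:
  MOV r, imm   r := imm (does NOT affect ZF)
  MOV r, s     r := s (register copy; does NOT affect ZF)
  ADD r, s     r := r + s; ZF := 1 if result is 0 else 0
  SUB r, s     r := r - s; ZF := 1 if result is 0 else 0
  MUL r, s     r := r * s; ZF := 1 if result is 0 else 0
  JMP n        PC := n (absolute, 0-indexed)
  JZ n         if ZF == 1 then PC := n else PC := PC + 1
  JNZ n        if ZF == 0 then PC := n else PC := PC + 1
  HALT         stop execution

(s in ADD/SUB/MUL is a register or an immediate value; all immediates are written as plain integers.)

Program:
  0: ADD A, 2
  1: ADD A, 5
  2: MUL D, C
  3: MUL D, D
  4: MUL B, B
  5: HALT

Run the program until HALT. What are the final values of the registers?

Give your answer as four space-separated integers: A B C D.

Answer: 7 0 0 0

Derivation:
Step 1: PC=0 exec 'ADD A, 2'. After: A=2 B=0 C=0 D=0 ZF=0 PC=1
Step 2: PC=1 exec 'ADD A, 5'. After: A=7 B=0 C=0 D=0 ZF=0 PC=2
Step 3: PC=2 exec 'MUL D, C'. After: A=7 B=0 C=0 D=0 ZF=1 PC=3
Step 4: PC=3 exec 'MUL D, D'. After: A=7 B=0 C=0 D=0 ZF=1 PC=4
Step 5: PC=4 exec 'MUL B, B'. After: A=7 B=0 C=0 D=0 ZF=1 PC=5
Step 6: PC=5 exec 'HALT'. After: A=7 B=0 C=0 D=0 ZF=1 PC=5 HALTED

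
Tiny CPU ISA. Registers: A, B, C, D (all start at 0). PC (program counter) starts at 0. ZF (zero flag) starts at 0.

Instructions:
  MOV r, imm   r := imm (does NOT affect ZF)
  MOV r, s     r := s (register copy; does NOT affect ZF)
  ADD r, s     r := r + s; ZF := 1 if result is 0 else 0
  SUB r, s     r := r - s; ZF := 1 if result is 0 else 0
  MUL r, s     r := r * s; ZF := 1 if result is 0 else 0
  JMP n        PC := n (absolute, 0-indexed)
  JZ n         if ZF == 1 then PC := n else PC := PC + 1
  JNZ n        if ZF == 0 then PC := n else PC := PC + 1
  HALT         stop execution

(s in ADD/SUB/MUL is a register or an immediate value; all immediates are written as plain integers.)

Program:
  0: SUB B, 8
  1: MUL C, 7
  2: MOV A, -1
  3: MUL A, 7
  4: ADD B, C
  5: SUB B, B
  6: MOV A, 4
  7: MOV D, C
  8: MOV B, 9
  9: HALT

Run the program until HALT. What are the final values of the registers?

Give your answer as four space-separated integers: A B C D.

Step 1: PC=0 exec 'SUB B, 8'. After: A=0 B=-8 C=0 D=0 ZF=0 PC=1
Step 2: PC=1 exec 'MUL C, 7'. After: A=0 B=-8 C=0 D=0 ZF=1 PC=2
Step 3: PC=2 exec 'MOV A, -1'. After: A=-1 B=-8 C=0 D=0 ZF=1 PC=3
Step 4: PC=3 exec 'MUL A, 7'. After: A=-7 B=-8 C=0 D=0 ZF=0 PC=4
Step 5: PC=4 exec 'ADD B, C'. After: A=-7 B=-8 C=0 D=0 ZF=0 PC=5
Step 6: PC=5 exec 'SUB B, B'. After: A=-7 B=0 C=0 D=0 ZF=1 PC=6
Step 7: PC=6 exec 'MOV A, 4'. After: A=4 B=0 C=0 D=0 ZF=1 PC=7
Step 8: PC=7 exec 'MOV D, C'. After: A=4 B=0 C=0 D=0 ZF=1 PC=8
Step 9: PC=8 exec 'MOV B, 9'. After: A=4 B=9 C=0 D=0 ZF=1 PC=9
Step 10: PC=9 exec 'HALT'. After: A=4 B=9 C=0 D=0 ZF=1 PC=9 HALTED

Answer: 4 9 0 0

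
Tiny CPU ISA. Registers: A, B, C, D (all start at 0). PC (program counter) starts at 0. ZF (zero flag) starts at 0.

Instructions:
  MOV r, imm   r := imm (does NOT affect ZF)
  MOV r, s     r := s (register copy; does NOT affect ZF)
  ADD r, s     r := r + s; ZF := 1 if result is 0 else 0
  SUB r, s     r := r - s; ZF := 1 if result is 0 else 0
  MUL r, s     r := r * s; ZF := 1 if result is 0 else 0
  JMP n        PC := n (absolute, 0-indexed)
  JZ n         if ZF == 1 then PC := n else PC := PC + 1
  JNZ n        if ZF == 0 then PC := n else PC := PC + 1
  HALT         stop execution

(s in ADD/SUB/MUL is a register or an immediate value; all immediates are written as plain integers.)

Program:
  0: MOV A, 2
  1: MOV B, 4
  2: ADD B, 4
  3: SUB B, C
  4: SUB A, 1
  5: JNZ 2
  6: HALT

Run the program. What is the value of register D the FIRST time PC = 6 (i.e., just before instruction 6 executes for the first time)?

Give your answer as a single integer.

Step 1: PC=0 exec 'MOV A, 2'. After: A=2 B=0 C=0 D=0 ZF=0 PC=1
Step 2: PC=1 exec 'MOV B, 4'. After: A=2 B=4 C=0 D=0 ZF=0 PC=2
Step 3: PC=2 exec 'ADD B, 4'. After: A=2 B=8 C=0 D=0 ZF=0 PC=3
Step 4: PC=3 exec 'SUB B, C'. After: A=2 B=8 C=0 D=0 ZF=0 PC=4
Step 5: PC=4 exec 'SUB A, 1'. After: A=1 B=8 C=0 D=0 ZF=0 PC=5
Step 6: PC=5 exec 'JNZ 2'. After: A=1 B=8 C=0 D=0 ZF=0 PC=2
Step 7: PC=2 exec 'ADD B, 4'. After: A=1 B=12 C=0 D=0 ZF=0 PC=3
Step 8: PC=3 exec 'SUB B, C'. After: A=1 B=12 C=0 D=0 ZF=0 PC=4
Step 9: PC=4 exec 'SUB A, 1'. After: A=0 B=12 C=0 D=0 ZF=1 PC=5
Step 10: PC=5 exec 'JNZ 2'. After: A=0 B=12 C=0 D=0 ZF=1 PC=6
First time PC=6: D=0

0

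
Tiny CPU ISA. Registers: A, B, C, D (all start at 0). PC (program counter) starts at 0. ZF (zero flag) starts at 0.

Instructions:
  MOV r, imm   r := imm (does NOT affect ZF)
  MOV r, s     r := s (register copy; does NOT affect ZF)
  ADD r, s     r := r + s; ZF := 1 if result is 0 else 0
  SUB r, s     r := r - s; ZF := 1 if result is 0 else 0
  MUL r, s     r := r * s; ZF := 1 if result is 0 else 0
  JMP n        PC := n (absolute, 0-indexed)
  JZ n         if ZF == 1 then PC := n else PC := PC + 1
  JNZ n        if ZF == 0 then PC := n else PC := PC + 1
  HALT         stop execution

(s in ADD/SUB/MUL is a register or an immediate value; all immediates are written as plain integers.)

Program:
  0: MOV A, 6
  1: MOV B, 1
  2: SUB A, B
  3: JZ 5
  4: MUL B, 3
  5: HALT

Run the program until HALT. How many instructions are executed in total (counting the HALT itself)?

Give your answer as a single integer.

Answer: 6

Derivation:
Step 1: PC=0 exec 'MOV A, 6'. After: A=6 B=0 C=0 D=0 ZF=0 PC=1
Step 2: PC=1 exec 'MOV B, 1'. After: A=6 B=1 C=0 D=0 ZF=0 PC=2
Step 3: PC=2 exec 'SUB A, B'. After: A=5 B=1 C=0 D=0 ZF=0 PC=3
Step 4: PC=3 exec 'JZ 5'. After: A=5 B=1 C=0 D=0 ZF=0 PC=4
Step 5: PC=4 exec 'MUL B, 3'. After: A=5 B=3 C=0 D=0 ZF=0 PC=5
Step 6: PC=5 exec 'HALT'. After: A=5 B=3 C=0 D=0 ZF=0 PC=5 HALTED
Total instructions executed: 6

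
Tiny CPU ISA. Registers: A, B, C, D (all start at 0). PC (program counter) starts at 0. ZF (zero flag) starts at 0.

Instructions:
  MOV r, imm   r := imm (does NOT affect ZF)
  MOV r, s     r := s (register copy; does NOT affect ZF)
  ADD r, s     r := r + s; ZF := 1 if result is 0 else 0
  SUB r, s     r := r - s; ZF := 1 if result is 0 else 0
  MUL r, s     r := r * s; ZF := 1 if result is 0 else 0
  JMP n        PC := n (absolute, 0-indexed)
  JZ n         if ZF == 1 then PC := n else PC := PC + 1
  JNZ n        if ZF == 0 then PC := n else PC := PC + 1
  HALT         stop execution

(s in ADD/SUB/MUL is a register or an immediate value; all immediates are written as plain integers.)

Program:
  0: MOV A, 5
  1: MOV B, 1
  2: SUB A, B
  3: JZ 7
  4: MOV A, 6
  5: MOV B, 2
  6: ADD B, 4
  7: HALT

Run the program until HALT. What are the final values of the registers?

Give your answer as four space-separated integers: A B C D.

Answer: 6 6 0 0

Derivation:
Step 1: PC=0 exec 'MOV A, 5'. After: A=5 B=0 C=0 D=0 ZF=0 PC=1
Step 2: PC=1 exec 'MOV B, 1'. After: A=5 B=1 C=0 D=0 ZF=0 PC=2
Step 3: PC=2 exec 'SUB A, B'. After: A=4 B=1 C=0 D=0 ZF=0 PC=3
Step 4: PC=3 exec 'JZ 7'. After: A=4 B=1 C=0 D=0 ZF=0 PC=4
Step 5: PC=4 exec 'MOV A, 6'. After: A=6 B=1 C=0 D=0 ZF=0 PC=5
Step 6: PC=5 exec 'MOV B, 2'. After: A=6 B=2 C=0 D=0 ZF=0 PC=6
Step 7: PC=6 exec 'ADD B, 4'. After: A=6 B=6 C=0 D=0 ZF=0 PC=7
Step 8: PC=7 exec 'HALT'. After: A=6 B=6 C=0 D=0 ZF=0 PC=7 HALTED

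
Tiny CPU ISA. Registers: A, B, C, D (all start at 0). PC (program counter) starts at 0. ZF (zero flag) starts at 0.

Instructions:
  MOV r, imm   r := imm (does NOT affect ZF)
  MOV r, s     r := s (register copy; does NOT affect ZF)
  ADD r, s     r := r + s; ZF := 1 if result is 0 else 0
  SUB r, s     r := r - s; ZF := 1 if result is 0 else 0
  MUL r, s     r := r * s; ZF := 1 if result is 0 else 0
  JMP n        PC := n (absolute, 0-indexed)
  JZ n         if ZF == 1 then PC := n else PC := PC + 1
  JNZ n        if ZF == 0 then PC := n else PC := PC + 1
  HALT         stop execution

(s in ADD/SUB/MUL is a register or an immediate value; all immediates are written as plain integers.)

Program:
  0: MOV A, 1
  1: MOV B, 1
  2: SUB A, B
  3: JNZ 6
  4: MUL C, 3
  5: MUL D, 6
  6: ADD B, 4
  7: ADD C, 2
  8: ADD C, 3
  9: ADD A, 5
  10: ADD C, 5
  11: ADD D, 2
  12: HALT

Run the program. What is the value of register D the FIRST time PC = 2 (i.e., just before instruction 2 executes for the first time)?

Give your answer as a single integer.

Step 1: PC=0 exec 'MOV A, 1'. After: A=1 B=0 C=0 D=0 ZF=0 PC=1
Step 2: PC=1 exec 'MOV B, 1'. After: A=1 B=1 C=0 D=0 ZF=0 PC=2
First time PC=2: D=0

0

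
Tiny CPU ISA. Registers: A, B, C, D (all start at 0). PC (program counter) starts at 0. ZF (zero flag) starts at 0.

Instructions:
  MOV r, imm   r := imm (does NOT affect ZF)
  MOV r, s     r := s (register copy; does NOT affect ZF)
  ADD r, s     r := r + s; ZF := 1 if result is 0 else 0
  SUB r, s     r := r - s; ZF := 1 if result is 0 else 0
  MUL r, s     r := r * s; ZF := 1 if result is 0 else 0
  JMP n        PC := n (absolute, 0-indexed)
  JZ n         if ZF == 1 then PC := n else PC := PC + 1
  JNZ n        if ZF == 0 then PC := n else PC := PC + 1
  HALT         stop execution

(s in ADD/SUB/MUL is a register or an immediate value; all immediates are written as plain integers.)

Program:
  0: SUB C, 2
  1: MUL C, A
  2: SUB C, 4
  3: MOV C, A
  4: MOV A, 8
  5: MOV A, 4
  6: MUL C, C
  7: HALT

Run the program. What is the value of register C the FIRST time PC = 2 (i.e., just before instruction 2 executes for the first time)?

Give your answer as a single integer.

Step 1: PC=0 exec 'SUB C, 2'. After: A=0 B=0 C=-2 D=0 ZF=0 PC=1
Step 2: PC=1 exec 'MUL C, A'. After: A=0 B=0 C=0 D=0 ZF=1 PC=2
First time PC=2: C=0

0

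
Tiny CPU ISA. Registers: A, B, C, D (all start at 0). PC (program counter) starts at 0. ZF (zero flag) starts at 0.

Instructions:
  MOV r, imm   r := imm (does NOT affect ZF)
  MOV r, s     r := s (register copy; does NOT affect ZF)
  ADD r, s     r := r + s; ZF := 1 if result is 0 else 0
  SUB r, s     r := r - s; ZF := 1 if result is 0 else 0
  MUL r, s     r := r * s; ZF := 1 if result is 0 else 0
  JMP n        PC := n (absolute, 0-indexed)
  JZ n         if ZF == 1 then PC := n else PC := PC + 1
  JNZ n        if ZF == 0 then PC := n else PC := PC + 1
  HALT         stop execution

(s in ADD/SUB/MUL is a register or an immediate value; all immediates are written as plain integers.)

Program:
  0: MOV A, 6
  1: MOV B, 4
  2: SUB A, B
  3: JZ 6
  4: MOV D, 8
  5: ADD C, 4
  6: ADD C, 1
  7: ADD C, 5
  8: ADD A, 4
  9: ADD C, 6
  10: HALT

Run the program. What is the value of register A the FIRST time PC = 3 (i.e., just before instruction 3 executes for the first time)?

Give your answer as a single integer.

Step 1: PC=0 exec 'MOV A, 6'. After: A=6 B=0 C=0 D=0 ZF=0 PC=1
Step 2: PC=1 exec 'MOV B, 4'. After: A=6 B=4 C=0 D=0 ZF=0 PC=2
Step 3: PC=2 exec 'SUB A, B'. After: A=2 B=4 C=0 D=0 ZF=0 PC=3
First time PC=3: A=2

2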